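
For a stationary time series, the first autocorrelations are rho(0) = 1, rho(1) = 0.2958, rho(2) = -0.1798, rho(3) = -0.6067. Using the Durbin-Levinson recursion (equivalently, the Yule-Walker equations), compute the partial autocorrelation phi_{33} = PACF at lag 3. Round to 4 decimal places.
\phi_{33} = -0.5410

The PACF at lag k is phi_{kk}, the last component of the solution
to the Yule-Walker system G_k phi = r_k where
  (G_k)_{ij} = rho(|i - j|), (r_k)_i = rho(i), i,j = 1..k.
Equivalently, Durbin-Levinson gives phi_{kk} iteratively:
  phi_{11} = rho(1)
  phi_{kk} = [rho(k) - sum_{j=1..k-1} phi_{k-1,j} rho(k-j)]
            / [1 - sum_{j=1..k-1} phi_{k-1,j} rho(j)],
  phi_{k,j} = phi_{k-1,j} - phi_{kk} phi_{k-1,k-j},  j = 1..k-1.
Step k = 1:
  phi_11 = rho(1) = 0.2958.
Step k = 2:
  phi_22 = [rho(2) - phi_11 rho(1)] / [1 - phi_11 rho(1)] = [-0.1798 - (0.2958)(0.2958)] / [1 - (0.2958)(0.2958)]
         = -0.26729764 / 0.91250236 = -0.292928.
  Update: phi_21 = phi_11 - phi_22 phi_11 = 0.2958 - (-0.292928)(0.2958) = 0.382448.
Step k = 3:
  phi_33 = [rho(3) - phi_21 rho(2) - phi_22 rho(1)] / [1 - phi_21 rho(1) - phi_22 rho(2)]
    numerator   = -0.6067 - (0.382448)(-0.1798) - (-0.292928)(0.2958) = -0.45128767
    denominator = 1 - (0.382448)(0.2958) - (-0.292928)(-0.1798) = 0.83420335
  phi_33 = -0.45128767 / 0.83420335 = -0.541.
Therefore phi_{33} = -0.5410.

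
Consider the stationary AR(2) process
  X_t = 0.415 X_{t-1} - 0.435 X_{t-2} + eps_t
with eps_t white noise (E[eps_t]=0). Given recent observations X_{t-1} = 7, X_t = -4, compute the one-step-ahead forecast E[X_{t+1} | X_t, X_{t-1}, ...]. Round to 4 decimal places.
E[X_{t+1} \mid \mathcal F_t] = -4.7050

For an AR(p) model X_t = c + sum_i phi_i X_{t-i} + eps_t, the
one-step-ahead conditional mean is
  E[X_{t+1} | X_t, ...] = c + sum_i phi_i X_{t+1-i}.
Substitute known values:
  E[X_{t+1} | ...] = (0.415) * (-4) + (-0.435) * (7)
                   = -4.7050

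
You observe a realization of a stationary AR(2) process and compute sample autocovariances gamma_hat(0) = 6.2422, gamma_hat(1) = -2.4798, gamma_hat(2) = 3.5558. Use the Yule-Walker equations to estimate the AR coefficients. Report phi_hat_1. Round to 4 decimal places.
\hat\phi_{1} = -0.2030

The Yule-Walker equations for an AR(p) process read, in matrix form,
  Gamma_p phi = r_p,   with   (Gamma_p)_{ij} = gamma(|i - j|),
                       (r_p)_i = gamma(i),   i,j = 1..p.
Substitute the sample gammas (Toeplitz matrix and right-hand side of size 2):
  Gamma_p = [[6.2422, -2.4798], [-2.4798, 6.2422]]
  r_p     = [-2.4798, 3.5558]
Written out:
  6.2422 phi_1 - 2.4798 phi_2 = -2.4798
  -2.4798 phi_1 + 6.2422 phi_2 = 3.5558
Solve by Cramer's rule:
  det = gamma(0)^2 - gamma(1)^2 = (6.2422)^2 - (-2.4798)^2 = 38.96506084 - 6.14940804 = 32.8156528
  phi_hat_1 = [gamma(1) gamma(0) - gamma(1) gamma(2)] / det = [(-2.4798)(6.2422) - (-2.4798)(3.5558)] / 32.8156528 = -6.66173472 / 32.8156528 = -0.203
  phi_hat_2 = [gamma(0) gamma(2) - gamma(1)^2] / det = [(6.2422)(3.5558) - (-2.4798)^2] / 32.8156528 = 16.04660672 / 32.8156528 = 0.489
So phi_hat = [-0.2030, 0.4890].
Therefore phi_hat_1 = -0.2030.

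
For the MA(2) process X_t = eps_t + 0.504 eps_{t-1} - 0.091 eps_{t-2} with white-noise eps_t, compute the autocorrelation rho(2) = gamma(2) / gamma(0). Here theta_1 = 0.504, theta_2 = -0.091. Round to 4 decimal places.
\rho(2) = -0.0721

For an MA(q) process with theta_0 = 1, the autocovariance is
  gamma(k) = sigma^2 * sum_{i=0..q-k} theta_i * theta_{i+k},
and rho(k) = gamma(k) / gamma(0). Sigma^2 cancels.
  numerator   = (1)*(-0.091) = -0.091.
  denominator = (1)^2 + (0.504)^2 + (-0.091)^2 = 1.262297.
  rho(2) = -0.091 / 1.262297 = -0.0721.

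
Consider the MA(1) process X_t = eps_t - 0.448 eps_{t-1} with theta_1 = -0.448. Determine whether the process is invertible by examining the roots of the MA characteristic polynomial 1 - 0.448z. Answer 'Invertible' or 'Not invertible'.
\text{Invertible}

The MA(q) characteristic polynomial is P(z) = 1 - 0.448z.
Invertibility requires all roots to lie outside the unit circle, i.e. |z| > 1 for every root.
This is linear in z: 1 + (-0.448) z = 0  =>  z = -1/(-0.448) = 2.232143,  |z| = 2.232143.
Moduli of all roots: 2.2321.
All moduli strictly greater than 1? Yes.
Verdict: Invertible.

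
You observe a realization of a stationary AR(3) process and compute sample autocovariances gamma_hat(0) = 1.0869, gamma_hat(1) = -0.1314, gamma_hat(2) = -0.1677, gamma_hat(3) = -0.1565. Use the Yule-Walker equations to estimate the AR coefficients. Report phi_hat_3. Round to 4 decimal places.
\hat\phi_{3} = -0.1951

The Yule-Walker equations for an AR(p) process read, in matrix form,
  Gamma_p phi = r_p,   with   (Gamma_p)_{ij} = gamma(|i - j|),
                       (r_p)_i = gamma(i),   i,j = 1..p.
Substitute the sample gammas (Toeplitz matrix and right-hand side of size 3):
  Gamma_p = [[1.0869, -0.1314, -0.1677], [-0.1314, 1.0869, -0.1314], [-0.1677, -0.1314, 1.0869]]
  r_p     = [-0.1314, -0.1677, -0.1565]
Written out (R1..R3):
  (R1) 1.0869 phi_1 - 0.1314 phi_2 - 0.1677 phi_3 = -0.1314
  (R2) -0.1314 phi_1 + 1.0869 phi_2 - 0.1314 phi_3 = -0.1677
  (R3) -0.1677 phi_1 - 0.1314 phi_2 + 1.0869 phi_3 = -0.1565
Gaussian elimination:
  R2 <- R2 - (-0.1314/1.0869) R1 = R2 - (-0.120894) R1:  1.071014 phi_2 - 0.151674 phi_3 = -0.183586
  R3 <- R3 - (-0.1677/1.0869) R1 = R3 - (-0.154292) R1:  -0.151674 phi_2 + 1.061025 phi_3 = -0.176774
  R3 <- R3 - (-0.151674/1.071014) R2 = R3 - (-0.141617) R2:  1.039546 phi_3 = -0.202773
Back-substitution:
  phi_hat_3 = -0.202773 / 1.039546 = -0.195059
  phi_hat_2 = (-0.183586 - (-0.151674)(-0.195059)) / 1.071014 = -0.199036
  phi_hat_1 = (-0.1314 - (-0.1314)(-0.199036) - (-0.1677)(-0.195059)) / 1.0869 = -0.175053
So phi_hat = [-0.1751, -0.1990, -0.1951].
Therefore phi_hat_3 = -0.1951.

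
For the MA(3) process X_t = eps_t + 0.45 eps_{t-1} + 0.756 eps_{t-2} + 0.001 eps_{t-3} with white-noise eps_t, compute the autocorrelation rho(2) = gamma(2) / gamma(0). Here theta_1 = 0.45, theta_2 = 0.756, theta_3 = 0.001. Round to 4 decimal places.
\rho(2) = 0.4264

For an MA(q) process with theta_0 = 1, the autocovariance is
  gamma(k) = sigma^2 * sum_{i=0..q-k} theta_i * theta_{i+k},
and rho(k) = gamma(k) / gamma(0). Sigma^2 cancels.
  numerator   = (1)*(0.756) + (0.45)*(0.001) = 0.75645.
  denominator = (1)^2 + (0.45)^2 + (0.756)^2 + (0.001)^2 = 1.774037.
  rho(2) = 0.75645 / 1.774037 = 0.4264.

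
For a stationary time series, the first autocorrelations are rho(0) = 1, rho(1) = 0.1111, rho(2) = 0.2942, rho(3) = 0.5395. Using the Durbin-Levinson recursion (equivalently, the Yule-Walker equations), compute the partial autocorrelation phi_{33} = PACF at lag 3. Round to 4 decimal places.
\phi_{33} = 0.5340

The PACF at lag k is phi_{kk}, the last component of the solution
to the Yule-Walker system G_k phi = r_k where
  (G_k)_{ij} = rho(|i - j|), (r_k)_i = rho(i), i,j = 1..k.
Equivalently, Durbin-Levinson gives phi_{kk} iteratively:
  phi_{11} = rho(1)
  phi_{kk} = [rho(k) - sum_{j=1..k-1} phi_{k-1,j} rho(k-j)]
            / [1 - sum_{j=1..k-1} phi_{k-1,j} rho(j)],
  phi_{k,j} = phi_{k-1,j} - phi_{kk} phi_{k-1,k-j},  j = 1..k-1.
Step k = 1:
  phi_11 = rho(1) = 0.1111.
Step k = 2:
  phi_22 = [rho(2) - phi_11 rho(1)] / [1 - phi_11 rho(1)] = [0.2942 - (0.1111)(0.1111)] / [1 - (0.1111)(0.1111)]
         = 0.28185679 / 0.98765679 = 0.285379.
  Update: phi_21 = phi_11 - phi_22 phi_11 = 0.1111 - (0.285379)(0.1111) = 0.079394.
Step k = 3:
  phi_33 = [rho(3) - phi_21 rho(2) - phi_22 rho(1)] / [1 - phi_21 rho(1) - phi_22 rho(2)]
    numerator   = 0.5395 - (0.079394)(0.2942) - (0.285379)(0.1111) = 0.48443654
    denominator = 1 - (0.079394)(0.1111) - (0.285379)(0.2942) = 0.9072207
  phi_33 = 0.48443654 / 0.9072207 = 0.534.
Therefore phi_{33} = 0.5340.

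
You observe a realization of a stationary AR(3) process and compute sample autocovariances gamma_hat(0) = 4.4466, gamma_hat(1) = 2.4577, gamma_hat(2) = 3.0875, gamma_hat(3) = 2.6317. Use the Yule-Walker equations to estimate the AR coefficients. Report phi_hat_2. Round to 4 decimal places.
\hat\phi_{2} = 0.5020

The Yule-Walker equations for an AR(p) process read, in matrix form,
  Gamma_p phi = r_p,   with   (Gamma_p)_{ij} = gamma(|i - j|),
                       (r_p)_i = gamma(i),   i,j = 1..p.
Substitute the sample gammas (Toeplitz matrix and right-hand side of size 3):
  Gamma_p = [[4.4466, 2.4577, 3.0875], [2.4577, 4.4466, 2.4577], [3.0875, 2.4577, 4.4466]]
  r_p     = [2.4577, 3.0875, 2.6317]
Written out (R1..R3):
  (R1) 4.4466 phi_1 + 2.4577 phi_2 + 3.0875 phi_3 = 2.4577
  (R2) 2.4577 phi_1 + 4.4466 phi_2 + 2.4577 phi_3 = 3.0875
  (R3) 3.0875 phi_1 + 2.4577 phi_2 + 4.4466 phi_3 = 2.6317
Gaussian elimination:
  R2 <- R2 - (2.4577/4.4466) R1 = R2 - (0.552714) R1:  3.088194 phi_2 + 0.751194 phi_3 = 1.729094
  R3 <- R3 - (3.0875/4.4466) R1 = R3 - (0.694351) R1:  0.751194 phi_2 + 2.302792 phi_3 = 0.925194
  R3 <- R3 - (0.751194/3.088194) R2 = R3 - (0.243247) R2:  2.120066 phi_3 = 0.504597
Back-substitution:
  phi_hat_3 = 0.504597 / 2.120066 = 0.23801
  phi_hat_2 = (1.729094 - (0.751194)(0.23801)) / 3.088194 = 0.502009
  phi_hat_1 = (2.4577 - (2.4577)(0.502009) - (3.0875)(0.23801)) / 4.4466 = 0.109984
So phi_hat = [0.1100, 0.5020, 0.2380].
Therefore phi_hat_2 = 0.5020.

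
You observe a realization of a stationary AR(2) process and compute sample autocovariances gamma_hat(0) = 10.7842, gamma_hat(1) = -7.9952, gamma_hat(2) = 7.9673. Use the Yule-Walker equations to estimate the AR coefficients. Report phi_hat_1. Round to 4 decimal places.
\hat\phi_{1} = -0.4300

The Yule-Walker equations for an AR(p) process read, in matrix form,
  Gamma_p phi = r_p,   with   (Gamma_p)_{ij} = gamma(|i - j|),
                       (r_p)_i = gamma(i),   i,j = 1..p.
Substitute the sample gammas (Toeplitz matrix and right-hand side of size 2):
  Gamma_p = [[10.7842, -7.9952], [-7.9952, 10.7842]]
  r_p     = [-7.9952, 7.9673]
Written out:
  10.7842 phi_1 - 7.9952 phi_2 = -7.9952
  -7.9952 phi_1 + 10.7842 phi_2 = 7.9673
Solve by Cramer's rule:
  det = gamma(0)^2 - gamma(1)^2 = (10.7842)^2 - (-7.9952)^2 = 116.29896964 - 63.92322304 = 52.3757466
  phi_hat_1 = [gamma(1) gamma(0) - gamma(1) gamma(2)] / det = [(-7.9952)(10.7842) - (-7.9952)(7.9673)] / 52.3757466 = -22.52167888 / 52.3757466 = -0.43
  phi_hat_2 = [gamma(0) gamma(2) - gamma(1)^2] / det = [(10.7842)(7.9673) - (-7.9952)^2] / 52.3757466 = 21.99773362 / 52.3757466 = 0.42
So phi_hat = [-0.4300, 0.4200].
Therefore phi_hat_1 = -0.4300.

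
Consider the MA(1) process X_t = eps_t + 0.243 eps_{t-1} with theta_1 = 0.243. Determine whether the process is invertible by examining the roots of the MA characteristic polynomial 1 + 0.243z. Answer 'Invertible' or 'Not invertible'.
\text{Invertible}

The MA(q) characteristic polynomial is P(z) = 1 + 0.243z.
Invertibility requires all roots to lie outside the unit circle, i.e. |z| > 1 for every root.
This is linear in z: 1 + (0.243) z = 0  =>  z = -1/(0.243) = -4.115226,  |z| = 4.115226.
Moduli of all roots: 4.1152.
All moduli strictly greater than 1? Yes.
Verdict: Invertible.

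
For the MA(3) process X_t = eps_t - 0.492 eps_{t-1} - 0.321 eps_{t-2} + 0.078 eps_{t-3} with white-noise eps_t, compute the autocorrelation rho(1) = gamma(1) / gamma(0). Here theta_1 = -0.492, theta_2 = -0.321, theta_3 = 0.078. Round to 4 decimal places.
\rho(1) = -0.2658

For an MA(q) process with theta_0 = 1, the autocovariance is
  gamma(k) = sigma^2 * sum_{i=0..q-k} theta_i * theta_{i+k},
and rho(k) = gamma(k) / gamma(0). Sigma^2 cancels.
  numerator   = (1)*(-0.492) + (-0.492)*(-0.321) + (-0.321)*(0.078) = -0.359106.
  denominator = (1)^2 + (-0.492)^2 + (-0.321)^2 + (0.078)^2 = 1.351189.
  rho(1) = -0.359106 / 1.351189 = -0.2658.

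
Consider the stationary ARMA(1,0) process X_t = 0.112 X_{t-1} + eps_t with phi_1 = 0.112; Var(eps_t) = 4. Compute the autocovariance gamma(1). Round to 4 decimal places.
\gamma(1) = 0.4537

Multiply the model equation by X_{t-k} and take expectations. With theta_0 = psi_0 = 1 and psi_j the MA(infinity) weights, this gives
  gamma(k) - sum_i phi_i gamma(k-i) = c_k,
  c_k = sigma^2 * sum_{j=k..q} theta_j psi_{j-k}   (c_k = 0 for k > q),
using gamma(-m) = gamma(m).
Pure AR (q = 0): c_0 = sigma^2 = 4, c_k = 0 for k >= 1.
Equations for k = 0 and k = 1 (AR order 1):
  gamma(0) = phi_1 gamma(1) + c_0
  gamma(1) = phi_1 gamma(0) + c_1
Substituting the second into the first: gamma(0) (1 - phi_1^2) = c_0 + phi_1 c_1, so
  gamma(0) = c_0 / (1 - phi_1^2) = 4 / (1 - (0.112)^2) = 4 / 0.987456 = 4.050813.
  gamma(1) = phi_1 gamma(0) = (0.112)(4.050813) = 0.453691.
Therefore gamma(1) = 0.4537 (to 4 decimal places).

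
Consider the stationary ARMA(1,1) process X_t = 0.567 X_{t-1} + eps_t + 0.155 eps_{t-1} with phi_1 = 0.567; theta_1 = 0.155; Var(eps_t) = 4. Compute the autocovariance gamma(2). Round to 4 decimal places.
\gamma(2) = 2.6255

Multiply the model equation by X_{t-k} and take expectations. With theta_0 = psi_0 = 1 and psi_j the MA(infinity) weights, this gives
  gamma(k) - sum_i phi_i gamma(k-i) = c_k,
  c_k = sigma^2 * sum_{j=k..q} theta_j psi_{j-k}   (c_k = 0 for k > q),
using gamma(-m) = gamma(m).
psi-weights needed (psi_j = theta_j + sum_i phi_i psi_{j-i}):
  psi_1 = theta_1 + phi_1 = 0.155 + (0.567) = 0.722
Right-hand sides:
  c_0 = sigma^2 (1 + theta_1 psi_1) = 4 * (1 + (0.155)(0.722)) = 4 * 1.11191 = 4.44764
  c_1 = sigma^2 theta_1 = 4 * (0.155) = 0.62
  c_2 = 0
Equations for k = 0 and k = 1 (AR order 1):
  gamma(0) = phi_1 gamma(1) + c_0
  gamma(1) = phi_1 gamma(0) + c_1
Substituting the second into the first: gamma(0) (1 - phi_1^2) = c_0 + phi_1 c_1, so
  gamma(0) = (c_0 + phi_1 c_1) / (1 - phi_1^2) = (4.44764 + (0.567)(0.62)) / (1 - (0.567)^2) = 4.79918 / 0.678511 = 7.073106.
  gamma(1) = phi_1 gamma(0) + c_1 = (0.567)(7.073106) + (0.62) = 4.630451.
For k = 2 (> q): gamma(2) = phi_1 gamma(1) = (0.567)(4.630451) = 2.625466.
Therefore gamma(2) = 2.6255 (to 4 decimal places).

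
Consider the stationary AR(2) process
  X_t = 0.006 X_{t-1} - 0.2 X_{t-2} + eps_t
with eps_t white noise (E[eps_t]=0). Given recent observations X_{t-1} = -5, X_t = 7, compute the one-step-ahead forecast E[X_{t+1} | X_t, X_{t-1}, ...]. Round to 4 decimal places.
E[X_{t+1} \mid \mathcal F_t] = 1.0420

For an AR(p) model X_t = c + sum_i phi_i X_{t-i} + eps_t, the
one-step-ahead conditional mean is
  E[X_{t+1} | X_t, ...] = c + sum_i phi_i X_{t+1-i}.
Substitute known values:
  E[X_{t+1} | ...] = (0.006) * (7) + (-0.2) * (-5)
                   = 1.0420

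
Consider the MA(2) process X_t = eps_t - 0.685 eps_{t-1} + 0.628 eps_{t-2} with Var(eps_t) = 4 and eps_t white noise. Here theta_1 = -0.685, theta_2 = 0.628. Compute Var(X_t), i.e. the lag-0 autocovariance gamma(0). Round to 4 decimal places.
\gamma(0) = 7.4544

For an MA(q) process X_t = eps_t + sum_i theta_i eps_{t-i} with
Var(eps_t) = sigma^2, the variance is
  gamma(0) = sigma^2 * (1 + sum_i theta_i^2).
  sum_i theta_i^2 = (-0.685)^2 + (0.628)^2 = 0.469225 + 0.394384 = 0.863609.
  gamma(0) = 4 * (1 + 0.863609) = 4 * 1.863609 = 7.454436, which rounds to 7.4544.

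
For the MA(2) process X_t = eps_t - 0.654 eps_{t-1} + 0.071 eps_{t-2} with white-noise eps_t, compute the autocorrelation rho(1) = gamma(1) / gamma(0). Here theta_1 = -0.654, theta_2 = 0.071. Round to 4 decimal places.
\rho(1) = -0.4889

For an MA(q) process with theta_0 = 1, the autocovariance is
  gamma(k) = sigma^2 * sum_{i=0..q-k} theta_i * theta_{i+k},
and rho(k) = gamma(k) / gamma(0). Sigma^2 cancels.
  numerator   = (1)*(-0.654) + (-0.654)*(0.071) = -0.700434.
  denominator = (1)^2 + (-0.654)^2 + (0.071)^2 = 1.432757.
  rho(1) = -0.700434 / 1.432757 = -0.4889.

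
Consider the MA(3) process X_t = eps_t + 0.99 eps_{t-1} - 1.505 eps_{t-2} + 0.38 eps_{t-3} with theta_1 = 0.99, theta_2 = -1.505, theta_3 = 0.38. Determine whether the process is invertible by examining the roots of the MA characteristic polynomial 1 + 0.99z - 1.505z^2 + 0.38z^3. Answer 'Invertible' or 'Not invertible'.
\text{Not invertible}

The MA(q) characteristic polynomial is P(z) = 1 + 0.99z - 1.505z^2 + 0.38z^3.
Invertibility requires all roots to lie outside the unit circle, i.e. |z| > 1 for every root.
Degree 3: look for a simple real root z0 first, then factor out (1 - z/z0) and solve the remaining quadratic.
Testing z0 = 2: P(2) = 1 + (0.99)(2) + (-1.505)(2)^2 + (0.38)(2)^3
  = 1 + (1.98) + (-6.02) + (3.04) = 0.  So z_0 = 2 is a root, |z_0| = 2.
Divide out the factor (1 - 0.5 z) = (1 - z/z0) (since 1/z0 = 0.5):
  P(z) = (1 - 0.5 z)(1 + (1.49) z + (-0.76) z^2)
  [check: z-coef 1.49 - (0.5) = 0.99; z^2-coef -0.76 - (0.5)(1.49) = -1.505; z^3-coef -(0.5)(-0.76) = 0.38.]
Remaining roots from the quadratic factor 1 + (1.49) z + (-0.76) z^2:
  Set 1 + (1.49) z + (-0.76) z^2 = 0, i.e. a z^2 + b z + c = 0 with a = -0.76, b = 1.49, c = 1.
  Discriminant D = b^2 - 4ac = (1.49)^2 - 4*(-0.76)*1 = 2.2201 - (-3.04) = 5.2601.
  D >= 0, so the roots are real: z = (-b +/- sqrt(D)) / (2a) = (-1.49 +/- 2.293491) / (-1.52).
    z_1 = (-1.49 + 2.293491) / (-1.52) = -0.5286,   |z_1| = 0.5286.
    z_2 = (-1.49 - 2.293491) / (-1.52) = 2.4891,   |z_2| = 2.4891.
Moduli of all roots: 2.0000, 0.5286, 2.4891.
All moduli strictly greater than 1? No.
Verdict: Not invertible.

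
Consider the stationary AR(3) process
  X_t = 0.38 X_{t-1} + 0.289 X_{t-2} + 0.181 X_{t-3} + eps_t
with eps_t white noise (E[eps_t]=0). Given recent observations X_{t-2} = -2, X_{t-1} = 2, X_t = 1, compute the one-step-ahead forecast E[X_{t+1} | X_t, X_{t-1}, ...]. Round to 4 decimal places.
E[X_{t+1} \mid \mathcal F_t] = 0.5960

For an AR(p) model X_t = c + sum_i phi_i X_{t-i} + eps_t, the
one-step-ahead conditional mean is
  E[X_{t+1} | X_t, ...] = c + sum_i phi_i X_{t+1-i}.
Substitute known values:
  E[X_{t+1} | ...] = (0.38) * (1) + (0.289) * (2) + (0.181) * (-2)
                   = 0.5960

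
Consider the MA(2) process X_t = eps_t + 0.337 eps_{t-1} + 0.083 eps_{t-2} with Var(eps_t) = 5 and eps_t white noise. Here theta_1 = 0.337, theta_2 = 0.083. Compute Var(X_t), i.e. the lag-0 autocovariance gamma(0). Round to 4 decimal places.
\gamma(0) = 5.6023

For an MA(q) process X_t = eps_t + sum_i theta_i eps_{t-i} with
Var(eps_t) = sigma^2, the variance is
  gamma(0) = sigma^2 * (1 + sum_i theta_i^2).
  sum_i theta_i^2 = (0.337)^2 + (0.083)^2 = 0.113569 + 0.006889 = 0.120458.
  gamma(0) = 5 * (1 + 0.120458) = 5 * 1.120458 = 5.60229, which rounds to 5.6023.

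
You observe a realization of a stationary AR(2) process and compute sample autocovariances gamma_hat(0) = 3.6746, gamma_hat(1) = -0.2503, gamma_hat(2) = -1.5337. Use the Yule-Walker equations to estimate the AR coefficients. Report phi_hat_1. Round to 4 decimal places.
\hat\phi_{1} = -0.0970

The Yule-Walker equations for an AR(p) process read, in matrix form,
  Gamma_p phi = r_p,   with   (Gamma_p)_{ij} = gamma(|i - j|),
                       (r_p)_i = gamma(i),   i,j = 1..p.
Substitute the sample gammas (Toeplitz matrix and right-hand side of size 2):
  Gamma_p = [[3.6746, -0.2503], [-0.2503, 3.6746]]
  r_p     = [-0.2503, -1.5337]
Written out:
  3.6746 phi_1 - 0.2503 phi_2 = -0.2503
  -0.2503 phi_1 + 3.6746 phi_2 = -1.5337
Solve by Cramer's rule:
  det = gamma(0)^2 - gamma(1)^2 = (3.6746)^2 - (-0.2503)^2 = 13.50268516 - 0.06265009 = 13.44003507
  phi_hat_1 = [gamma(1) gamma(0) - gamma(1) gamma(2)] / det = [(-0.2503)(3.6746) - (-0.2503)(-1.5337)] / 13.44003507 = -1.30363749 / 13.44003507 = -0.097
  phi_hat_2 = [gamma(0) gamma(2) - gamma(1)^2] / det = [(3.6746)(-1.5337) - (-0.2503)^2] / 13.44003507 = -5.69838411 / 13.44003507 = -0.424
So phi_hat = [-0.0970, -0.4240].
Therefore phi_hat_1 = -0.0970.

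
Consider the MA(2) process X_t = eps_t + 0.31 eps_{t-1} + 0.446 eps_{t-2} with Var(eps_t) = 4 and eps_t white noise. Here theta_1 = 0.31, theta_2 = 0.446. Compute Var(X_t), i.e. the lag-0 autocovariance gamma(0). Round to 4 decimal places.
\gamma(0) = 5.1801

For an MA(q) process X_t = eps_t + sum_i theta_i eps_{t-i} with
Var(eps_t) = sigma^2, the variance is
  gamma(0) = sigma^2 * (1 + sum_i theta_i^2).
  sum_i theta_i^2 = (0.31)^2 + (0.446)^2 = 0.0961 + 0.198916 = 0.295016.
  gamma(0) = 4 * (1 + 0.295016) = 4 * 1.295016 = 5.180064, which rounds to 5.1801.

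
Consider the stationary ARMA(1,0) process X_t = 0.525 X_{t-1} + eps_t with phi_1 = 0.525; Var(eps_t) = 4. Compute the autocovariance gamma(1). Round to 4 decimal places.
\gamma(1) = 2.8991

Multiply the model equation by X_{t-k} and take expectations. With theta_0 = psi_0 = 1 and psi_j the MA(infinity) weights, this gives
  gamma(k) - sum_i phi_i gamma(k-i) = c_k,
  c_k = sigma^2 * sum_{j=k..q} theta_j psi_{j-k}   (c_k = 0 for k > q),
using gamma(-m) = gamma(m).
Pure AR (q = 0): c_0 = sigma^2 = 4, c_k = 0 for k >= 1.
Equations for k = 0 and k = 1 (AR order 1):
  gamma(0) = phi_1 gamma(1) + c_0
  gamma(1) = phi_1 gamma(0) + c_1
Substituting the second into the first: gamma(0) (1 - phi_1^2) = c_0 + phi_1 c_1, so
  gamma(0) = c_0 / (1 - phi_1^2) = 4 / (1 - (0.525)^2) = 4 / 0.724375 = 5.522002.
  gamma(1) = phi_1 gamma(0) = (0.525)(5.522002) = 2.899051.
Therefore gamma(1) = 2.8991 (to 4 decimal places).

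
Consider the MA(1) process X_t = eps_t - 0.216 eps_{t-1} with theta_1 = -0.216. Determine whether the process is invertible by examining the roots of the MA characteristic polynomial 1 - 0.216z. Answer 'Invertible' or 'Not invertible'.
\text{Invertible}

The MA(q) characteristic polynomial is P(z) = 1 - 0.216z.
Invertibility requires all roots to lie outside the unit circle, i.e. |z| > 1 for every root.
This is linear in z: 1 + (-0.216) z = 0  =>  z = -1/(-0.216) = 4.62963,  |z| = 4.62963.
Moduli of all roots: 4.6296.
All moduli strictly greater than 1? Yes.
Verdict: Invertible.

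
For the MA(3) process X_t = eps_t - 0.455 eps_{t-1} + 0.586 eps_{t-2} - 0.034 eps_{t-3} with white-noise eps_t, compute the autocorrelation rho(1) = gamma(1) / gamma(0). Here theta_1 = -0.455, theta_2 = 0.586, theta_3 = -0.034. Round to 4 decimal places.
\rho(1) = -0.4779

For an MA(q) process with theta_0 = 1, the autocovariance is
  gamma(k) = sigma^2 * sum_{i=0..q-k} theta_i * theta_{i+k},
and rho(k) = gamma(k) / gamma(0). Sigma^2 cancels.
  numerator   = (1)*(-0.455) + (-0.455)*(0.586) + (0.586)*(-0.034) = -0.741554.
  denominator = (1)^2 + (-0.455)^2 + (0.586)^2 + (-0.034)^2 = 1.551577.
  rho(1) = -0.741554 / 1.551577 = -0.4779.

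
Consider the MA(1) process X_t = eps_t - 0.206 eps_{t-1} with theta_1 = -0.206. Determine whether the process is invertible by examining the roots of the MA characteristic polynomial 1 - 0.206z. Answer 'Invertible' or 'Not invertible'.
\text{Invertible}

The MA(q) characteristic polynomial is P(z) = 1 - 0.206z.
Invertibility requires all roots to lie outside the unit circle, i.e. |z| > 1 for every root.
This is linear in z: 1 + (-0.206) z = 0  =>  z = -1/(-0.206) = 4.854369,  |z| = 4.854369.
Moduli of all roots: 4.8544.
All moduli strictly greater than 1? Yes.
Verdict: Invertible.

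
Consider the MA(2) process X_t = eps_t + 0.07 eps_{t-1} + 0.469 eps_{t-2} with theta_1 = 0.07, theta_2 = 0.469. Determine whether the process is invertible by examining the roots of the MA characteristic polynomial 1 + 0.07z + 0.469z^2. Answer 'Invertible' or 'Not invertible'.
\text{Invertible}

The MA(q) characteristic polynomial is P(z) = 1 + 0.07z + 0.469z^2.
Invertibility requires all roots to lie outside the unit circle, i.e. |z| > 1 for every root.
Set 1 + (0.07) z + (0.469) z^2 = 0, i.e. a z^2 + b z + c = 0 with a = 0.469, b = 0.07, c = 1.
Discriminant D = b^2 - 4ac = (0.07)^2 - 4*(0.469)*1 = 0.0049 - (1.876) = -1.8711.
D < 0, so the roots are the complex-conjugate pair z = (-b +/- i sqrt(-D)) / (2a) = -0.0746 +/- 1.4583i.
For a conjugate pair |z|^2 = z * conj(z) = (product of roots) = c/a = 1/(0.469) = 2.132196, so |z| = sqrt(2.132196) = 1.4602 for both roots.
Moduli of all roots: 1.4602, 1.4602.
All moduli strictly greater than 1? Yes.
Verdict: Invertible.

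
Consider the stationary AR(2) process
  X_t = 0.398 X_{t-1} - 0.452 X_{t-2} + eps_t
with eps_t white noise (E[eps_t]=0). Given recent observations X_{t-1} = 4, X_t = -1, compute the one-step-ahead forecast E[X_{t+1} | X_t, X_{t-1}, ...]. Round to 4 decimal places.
E[X_{t+1} \mid \mathcal F_t] = -2.2060

For an AR(p) model X_t = c + sum_i phi_i X_{t-i} + eps_t, the
one-step-ahead conditional mean is
  E[X_{t+1} | X_t, ...] = c + sum_i phi_i X_{t+1-i}.
Substitute known values:
  E[X_{t+1} | ...] = (0.398) * (-1) + (-0.452) * (4)
                   = -2.2060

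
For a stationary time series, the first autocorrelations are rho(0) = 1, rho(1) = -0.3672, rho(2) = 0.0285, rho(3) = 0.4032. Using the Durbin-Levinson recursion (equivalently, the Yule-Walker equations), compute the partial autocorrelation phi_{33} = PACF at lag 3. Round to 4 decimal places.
\phi_{33} = 0.4340

The PACF at lag k is phi_{kk}, the last component of the solution
to the Yule-Walker system G_k phi = r_k where
  (G_k)_{ij} = rho(|i - j|), (r_k)_i = rho(i), i,j = 1..k.
Equivalently, Durbin-Levinson gives phi_{kk} iteratively:
  phi_{11} = rho(1)
  phi_{kk} = [rho(k) - sum_{j=1..k-1} phi_{k-1,j} rho(k-j)]
            / [1 - sum_{j=1..k-1} phi_{k-1,j} rho(j)],
  phi_{k,j} = phi_{k-1,j} - phi_{kk} phi_{k-1,k-j},  j = 1..k-1.
Step k = 1:
  phi_11 = rho(1) = -0.3672.
Step k = 2:
  phi_22 = [rho(2) - phi_11 rho(1)] / [1 - phi_11 rho(1)] = [0.0285 - (-0.3672)(-0.3672)] / [1 - (-0.3672)(-0.3672)]
         = -0.10633584 / 0.86516416 = -0.122908.
  Update: phi_21 = phi_11 - phi_22 phi_11 = -0.3672 - (-0.122908)(-0.3672) = -0.412332.
Step k = 3:
  phi_33 = [rho(3) - phi_21 rho(2) - phi_22 rho(1)] / [1 - phi_21 rho(1) - phi_22 rho(2)]
    numerator   = 0.4032 - (-0.412332)(0.0285) - (-0.122908)(-0.3672) = 0.36981954
    denominator = 1 - (-0.412332)(-0.3672) - (-0.122908)(0.0285) = 0.8520946
  phi_33 = 0.36981954 / 0.8520946 = 0.434.
Therefore phi_{33} = 0.4340.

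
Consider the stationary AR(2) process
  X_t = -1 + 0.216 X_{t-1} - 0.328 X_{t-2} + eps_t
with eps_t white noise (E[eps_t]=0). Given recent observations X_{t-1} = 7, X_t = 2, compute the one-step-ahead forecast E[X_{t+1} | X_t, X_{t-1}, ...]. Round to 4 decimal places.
E[X_{t+1} \mid \mathcal F_t] = -2.8640

For an AR(p) model X_t = c + sum_i phi_i X_{t-i} + eps_t, the
one-step-ahead conditional mean is
  E[X_{t+1} | X_t, ...] = c + sum_i phi_i X_{t+1-i}.
Substitute known values:
  E[X_{t+1} | ...] = -1 + (0.216) * (2) + (-0.328) * (7)
                   = -2.8640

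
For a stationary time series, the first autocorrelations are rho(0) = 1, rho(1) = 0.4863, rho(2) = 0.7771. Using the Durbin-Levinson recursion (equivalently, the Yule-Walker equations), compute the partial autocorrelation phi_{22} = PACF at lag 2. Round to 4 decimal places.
\phi_{22} = 0.7081

The PACF at lag k is phi_{kk}, the last component of the solution
to the Yule-Walker system G_k phi = r_k where
  (G_k)_{ij} = rho(|i - j|), (r_k)_i = rho(i), i,j = 1..k.
Equivalently, Durbin-Levinson gives phi_{kk} iteratively:
  phi_{11} = rho(1)
  phi_{kk} = [rho(k) - sum_{j=1..k-1} phi_{k-1,j} rho(k-j)]
            / [1 - sum_{j=1..k-1} phi_{k-1,j} rho(j)],
  phi_{k,j} = phi_{k-1,j} - phi_{kk} phi_{k-1,k-j},  j = 1..k-1.
Step k = 1:
  phi_11 = rho(1) = 0.4863.
Step k = 2:
  phi_22 = [rho(2) - phi_11 rho(1)] / [1 - phi_11 rho(1)] = [0.7771 - (0.4863)(0.4863)] / [1 - (0.4863)(0.4863)]
         = 0.54061231 / 0.76351231 = 0.7081.
Therefore phi_{22} = 0.7081.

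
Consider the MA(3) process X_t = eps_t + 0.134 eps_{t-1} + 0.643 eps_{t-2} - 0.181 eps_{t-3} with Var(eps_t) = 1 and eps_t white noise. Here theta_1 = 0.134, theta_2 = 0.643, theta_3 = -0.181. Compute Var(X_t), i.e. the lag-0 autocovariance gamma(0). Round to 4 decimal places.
\gamma(0) = 1.4642

For an MA(q) process X_t = eps_t + sum_i theta_i eps_{t-i} with
Var(eps_t) = sigma^2, the variance is
  gamma(0) = sigma^2 * (1 + sum_i theta_i^2).
  sum_i theta_i^2 = (0.134)^2 + (0.643)^2 + (-0.181)^2 = 0.017956 + 0.413449 + 0.032761 = 0.464166.
  gamma(0) = 1 * (1 + 0.464166) = 1 * 1.464166 = 1.464166, which rounds to 1.4642.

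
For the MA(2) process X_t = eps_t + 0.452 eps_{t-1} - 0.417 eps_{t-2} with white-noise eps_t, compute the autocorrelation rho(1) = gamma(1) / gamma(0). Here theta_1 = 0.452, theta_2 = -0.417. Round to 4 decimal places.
\rho(1) = 0.1912

For an MA(q) process with theta_0 = 1, the autocovariance is
  gamma(k) = sigma^2 * sum_{i=0..q-k} theta_i * theta_{i+k},
and rho(k) = gamma(k) / gamma(0). Sigma^2 cancels.
  numerator   = (1)*(0.452) + (0.452)*(-0.417) = 0.263516.
  denominator = (1)^2 + (0.452)^2 + (-0.417)^2 = 1.378193.
  rho(1) = 0.263516 / 1.378193 = 0.1912.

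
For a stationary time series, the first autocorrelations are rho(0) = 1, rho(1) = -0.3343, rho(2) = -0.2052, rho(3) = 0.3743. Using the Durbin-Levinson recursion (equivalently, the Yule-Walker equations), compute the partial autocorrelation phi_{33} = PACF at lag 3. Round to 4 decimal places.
\phi_{33} = 0.2089

The PACF at lag k is phi_{kk}, the last component of the solution
to the Yule-Walker system G_k phi = r_k where
  (G_k)_{ij} = rho(|i - j|), (r_k)_i = rho(i), i,j = 1..k.
Equivalently, Durbin-Levinson gives phi_{kk} iteratively:
  phi_{11} = rho(1)
  phi_{kk} = [rho(k) - sum_{j=1..k-1} phi_{k-1,j} rho(k-j)]
            / [1 - sum_{j=1..k-1} phi_{k-1,j} rho(j)],
  phi_{k,j} = phi_{k-1,j} - phi_{kk} phi_{k-1,k-j},  j = 1..k-1.
Step k = 1:
  phi_11 = rho(1) = -0.3343.
Step k = 2:
  phi_22 = [rho(2) - phi_11 rho(1)] / [1 - phi_11 rho(1)] = [-0.2052 - (-0.3343)(-0.3343)] / [1 - (-0.3343)(-0.3343)]
         = -0.31695649 / 0.88824351 = -0.356835.
  Update: phi_21 = phi_11 - phi_22 phi_11 = -0.3343 - (-0.356835)(-0.3343) = -0.45359.
Step k = 3:
  phi_33 = [rho(3) - phi_21 rho(2) - phi_22 rho(1)] / [1 - phi_21 rho(1) - phi_22 rho(2)]
    numerator   = 0.3743 - (-0.45359)(-0.2052) - (-0.356835)(-0.3343) = 0.16193335
    denominator = 1 - (-0.45359)(-0.3343) - (-0.356835)(-0.2052) = 0.7751423
  phi_33 = 0.16193335 / 0.7751423 = 0.2089.
Therefore phi_{33} = 0.2089.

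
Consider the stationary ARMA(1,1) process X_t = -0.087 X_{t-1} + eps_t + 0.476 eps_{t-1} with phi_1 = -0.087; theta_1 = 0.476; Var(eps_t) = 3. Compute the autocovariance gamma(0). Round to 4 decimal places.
\gamma(0) = 3.4574

Multiply the model equation by X_{t-k} and take expectations. With theta_0 = psi_0 = 1 and psi_j the MA(infinity) weights, this gives
  gamma(k) - sum_i phi_i gamma(k-i) = c_k,
  c_k = sigma^2 * sum_{j=k..q} theta_j psi_{j-k}   (c_k = 0 for k > q),
using gamma(-m) = gamma(m).
psi-weights needed (psi_j = theta_j + sum_i phi_i psi_{j-i}):
  psi_1 = theta_1 + phi_1 = 0.476 + (-0.087) = 0.389
Right-hand sides:
  c_0 = sigma^2 (1 + theta_1 psi_1) = 3 * (1 + (0.476)(0.389)) = 3 * 1.185164 = 3.555492
  c_1 = sigma^2 theta_1 = 3 * (0.476) = 1.428
  c_2 = 0
Equations for k = 0 and k = 1 (AR order 1):
  gamma(0) = phi_1 gamma(1) + c_0
  gamma(1) = phi_1 gamma(0) + c_1
Substituting the second into the first: gamma(0) (1 - phi_1^2) = c_0 + phi_1 c_1, so
  gamma(0) = (c_0 + phi_1 c_1) / (1 - phi_1^2) = (3.555492 + (-0.087)(1.428)) / (1 - (-0.087)^2) = 3.431256 / 0.992431 = 3.457425.
Therefore gamma(0) = 3.4574 (to 4 decimal places).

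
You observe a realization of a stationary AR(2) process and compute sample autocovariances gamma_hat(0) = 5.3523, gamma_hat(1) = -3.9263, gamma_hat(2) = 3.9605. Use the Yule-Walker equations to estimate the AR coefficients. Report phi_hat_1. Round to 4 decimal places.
\hat\phi_{1} = -0.4130

The Yule-Walker equations for an AR(p) process read, in matrix form,
  Gamma_p phi = r_p,   with   (Gamma_p)_{ij} = gamma(|i - j|),
                       (r_p)_i = gamma(i),   i,j = 1..p.
Substitute the sample gammas (Toeplitz matrix and right-hand side of size 2):
  Gamma_p = [[5.3523, -3.9263], [-3.9263, 5.3523]]
  r_p     = [-3.9263, 3.9605]
Written out:
  5.3523 phi_1 - 3.9263 phi_2 = -3.9263
  -3.9263 phi_1 + 5.3523 phi_2 = 3.9605
Solve by Cramer's rule:
  det = gamma(0)^2 - gamma(1)^2 = (5.3523)^2 - (-3.9263)^2 = 28.64711529 - 15.41583169 = 13.2312836
  phi_hat_1 = [gamma(1) gamma(0) - gamma(1) gamma(2)] / det = [(-3.9263)(5.3523) - (-3.9263)(3.9605)] / 13.2312836 = -5.46462434 / 13.2312836 = -0.413
  phi_hat_2 = [gamma(0) gamma(2) - gamma(1)^2] / det = [(5.3523)(3.9605) - (-3.9263)^2] / 13.2312836 = 5.78195246 / 13.2312836 = 0.437
So phi_hat = [-0.4130, 0.4370].
Therefore phi_hat_1 = -0.4130.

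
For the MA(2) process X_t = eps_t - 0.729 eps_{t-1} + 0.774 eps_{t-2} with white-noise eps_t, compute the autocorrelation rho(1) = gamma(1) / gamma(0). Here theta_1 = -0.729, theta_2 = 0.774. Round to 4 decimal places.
\rho(1) = -0.6070

For an MA(q) process with theta_0 = 1, the autocovariance is
  gamma(k) = sigma^2 * sum_{i=0..q-k} theta_i * theta_{i+k},
and rho(k) = gamma(k) / gamma(0). Sigma^2 cancels.
  numerator   = (1)*(-0.729) + (-0.729)*(0.774) = -1.293246.
  denominator = (1)^2 + (-0.729)^2 + (0.774)^2 = 2.130517.
  rho(1) = -1.293246 / 2.130517 = -0.6070.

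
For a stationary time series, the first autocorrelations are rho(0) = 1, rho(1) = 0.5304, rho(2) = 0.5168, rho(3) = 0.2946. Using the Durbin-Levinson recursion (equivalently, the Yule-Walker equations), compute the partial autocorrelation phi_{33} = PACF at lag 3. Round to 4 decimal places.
\phi_{33} = -0.0990

The PACF at lag k is phi_{kk}, the last component of the solution
to the Yule-Walker system G_k phi = r_k where
  (G_k)_{ij} = rho(|i - j|), (r_k)_i = rho(i), i,j = 1..k.
Equivalently, Durbin-Levinson gives phi_{kk} iteratively:
  phi_{11} = rho(1)
  phi_{kk} = [rho(k) - sum_{j=1..k-1} phi_{k-1,j} rho(k-j)]
            / [1 - sum_{j=1..k-1} phi_{k-1,j} rho(j)],
  phi_{k,j} = phi_{k-1,j} - phi_{kk} phi_{k-1,k-j},  j = 1..k-1.
Step k = 1:
  phi_11 = rho(1) = 0.5304.
Step k = 2:
  phi_22 = [rho(2) - phi_11 rho(1)] / [1 - phi_11 rho(1)] = [0.5168 - (0.5304)(0.5304)] / [1 - (0.5304)(0.5304)]
         = 0.23547584 / 0.71867584 = 0.327652.
  Update: phi_21 = phi_11 - phi_22 phi_11 = 0.5304 - (0.327652)(0.5304) = 0.356613.
Step k = 3:
  phi_33 = [rho(3) - phi_21 rho(2) - phi_22 rho(1)] / [1 - phi_21 rho(1) - phi_22 rho(2)]
    numerator   = 0.2946 - (0.356613)(0.5168) - (0.327652)(0.5304) = -0.06348451
    denominator = 1 - (0.356613)(0.5304) - (0.327652)(0.5168) = 0.64152162
  phi_33 = -0.06348451 / 0.64152162 = -0.099.
Therefore phi_{33} = -0.0990.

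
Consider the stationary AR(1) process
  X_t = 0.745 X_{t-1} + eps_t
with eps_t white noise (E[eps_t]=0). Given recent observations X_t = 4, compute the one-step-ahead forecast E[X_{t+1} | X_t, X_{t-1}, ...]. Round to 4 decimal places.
E[X_{t+1} \mid \mathcal F_t] = 2.9800

For an AR(p) model X_t = c + sum_i phi_i X_{t-i} + eps_t, the
one-step-ahead conditional mean is
  E[X_{t+1} | X_t, ...] = c + sum_i phi_i X_{t+1-i}.
Substitute known values:
  E[X_{t+1} | ...] = (0.745) * (4)
                   = 2.9800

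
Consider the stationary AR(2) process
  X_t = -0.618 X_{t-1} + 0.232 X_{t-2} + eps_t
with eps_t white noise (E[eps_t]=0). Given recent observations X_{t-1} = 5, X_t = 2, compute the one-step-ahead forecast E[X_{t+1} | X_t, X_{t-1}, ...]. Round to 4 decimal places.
E[X_{t+1} \mid \mathcal F_t] = -0.0760

For an AR(p) model X_t = c + sum_i phi_i X_{t-i} + eps_t, the
one-step-ahead conditional mean is
  E[X_{t+1} | X_t, ...] = c + sum_i phi_i X_{t+1-i}.
Substitute known values:
  E[X_{t+1} | ...] = (-0.618) * (2) + (0.232) * (5)
                   = -0.0760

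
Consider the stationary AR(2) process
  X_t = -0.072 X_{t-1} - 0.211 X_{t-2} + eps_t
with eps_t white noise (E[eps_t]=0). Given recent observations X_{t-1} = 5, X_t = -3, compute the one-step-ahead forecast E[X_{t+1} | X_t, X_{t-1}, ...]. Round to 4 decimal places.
E[X_{t+1} \mid \mathcal F_t] = -0.8390

For an AR(p) model X_t = c + sum_i phi_i X_{t-i} + eps_t, the
one-step-ahead conditional mean is
  E[X_{t+1} | X_t, ...] = c + sum_i phi_i X_{t+1-i}.
Substitute known values:
  E[X_{t+1} | ...] = (-0.072) * (-3) + (-0.211) * (5)
                   = -0.8390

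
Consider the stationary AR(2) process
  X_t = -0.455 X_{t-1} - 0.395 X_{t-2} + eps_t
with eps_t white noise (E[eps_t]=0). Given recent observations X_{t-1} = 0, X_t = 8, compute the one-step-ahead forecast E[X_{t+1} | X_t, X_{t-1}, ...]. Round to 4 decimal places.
E[X_{t+1} \mid \mathcal F_t] = -3.6400

For an AR(p) model X_t = c + sum_i phi_i X_{t-i} + eps_t, the
one-step-ahead conditional mean is
  E[X_{t+1} | X_t, ...] = c + sum_i phi_i X_{t+1-i}.
Substitute known values:
  E[X_{t+1} | ...] = (-0.455) * (8) + (-0.395) * (0)
                   = -3.6400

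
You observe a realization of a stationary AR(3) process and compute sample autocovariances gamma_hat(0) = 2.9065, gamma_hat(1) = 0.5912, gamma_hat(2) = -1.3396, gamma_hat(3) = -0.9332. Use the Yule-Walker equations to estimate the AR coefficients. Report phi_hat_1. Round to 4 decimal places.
\hat\phi_{1} = 0.2560

The Yule-Walker equations for an AR(p) process read, in matrix form,
  Gamma_p phi = r_p,   with   (Gamma_p)_{ij} = gamma(|i - j|),
                       (r_p)_i = gamma(i),   i,j = 1..p.
Substitute the sample gammas (Toeplitz matrix and right-hand side of size 3):
  Gamma_p = [[2.9065, 0.5912, -1.3396], [0.5912, 2.9065, 0.5912], [-1.3396, 0.5912, 2.9065]]
  r_p     = [0.5912, -1.3396, -0.9332]
Written out (R1..R3):
  (R1) 2.9065 phi_1 + 0.5912 phi_2 - 1.3396 phi_3 = 0.5912
  (R2) 0.5912 phi_1 + 2.9065 phi_2 + 0.5912 phi_3 = -1.3396
  (R3) -1.3396 phi_1 + 0.5912 phi_2 + 2.9065 phi_3 = -0.9332
Gaussian elimination:
  R2 <- R2 - (0.5912/2.9065) R1 = R2 - (0.203406) R1:  2.786246 phi_2 + 0.863683 phi_3 = -1.459854
  R3 <- R3 - (-1.3396/2.9065) R1 = R3 - (-0.460898) R1:  0.863683 phi_2 + 2.289081 phi_3 = -0.660717
  R3 <- R3 - (0.863683/2.786246) R2 = R3 - (0.309981) R2:  2.021356 phi_3 = -0.20819
Back-substitution:
  phi_hat_3 = -0.20819 / 2.021356 = -0.102995
  phi_hat_2 = (-1.459854 - (0.863683)(-0.102995)) / 2.786246 = -0.492023
  phi_hat_1 = (0.5912 - (0.5912)(-0.492023) - (-1.3396)(-0.102995)) / 2.9065 = 0.256016
So phi_hat = [0.2560, -0.4920, -0.1030].
Therefore phi_hat_1 = 0.2560.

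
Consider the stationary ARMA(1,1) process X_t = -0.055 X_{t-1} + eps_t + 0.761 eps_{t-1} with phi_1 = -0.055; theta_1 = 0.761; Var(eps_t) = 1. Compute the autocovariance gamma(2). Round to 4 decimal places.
\gamma(2) = -0.0373

Multiply the model equation by X_{t-k} and take expectations. With theta_0 = psi_0 = 1 and psi_j the MA(infinity) weights, this gives
  gamma(k) - sum_i phi_i gamma(k-i) = c_k,
  c_k = sigma^2 * sum_{j=k..q} theta_j psi_{j-k}   (c_k = 0 for k > q),
using gamma(-m) = gamma(m).
psi-weights needed (psi_j = theta_j + sum_i phi_i psi_{j-i}):
  psi_1 = theta_1 + phi_1 = 0.761 + (-0.055) = 0.706
Right-hand sides:
  c_0 = sigma^2 (1 + theta_1 psi_1) = 1 * (1 + (0.761)(0.706)) = 1 * 1.537266 = 1.537266
  c_1 = sigma^2 theta_1 = 1 * (0.761) = 0.761
  c_2 = 0
Equations for k = 0 and k = 1 (AR order 1):
  gamma(0) = phi_1 gamma(1) + c_0
  gamma(1) = phi_1 gamma(0) + c_1
Substituting the second into the first: gamma(0) (1 - phi_1^2) = c_0 + phi_1 c_1, so
  gamma(0) = (c_0 + phi_1 c_1) / (1 - phi_1^2) = (1.537266 + (-0.055)(0.761)) / (1 - (-0.055)^2) = 1.495411 / 0.996975 = 1.499948.
  gamma(1) = phi_1 gamma(0) + c_1 = (-0.055)(1.499948) + (0.761) = 0.678503.
For k = 2 (> q): gamma(2) = phi_1 gamma(1) = (-0.055)(0.678503) = -0.037318.
Therefore gamma(2) = -0.0373 (to 4 decimal places).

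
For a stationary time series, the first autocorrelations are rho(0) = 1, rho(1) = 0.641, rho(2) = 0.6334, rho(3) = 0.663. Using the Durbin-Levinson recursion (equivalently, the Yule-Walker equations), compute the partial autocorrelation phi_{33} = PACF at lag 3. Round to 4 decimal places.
\phi_{33} = 0.3331

The PACF at lag k is phi_{kk}, the last component of the solution
to the Yule-Walker system G_k phi = r_k where
  (G_k)_{ij} = rho(|i - j|), (r_k)_i = rho(i), i,j = 1..k.
Equivalently, Durbin-Levinson gives phi_{kk} iteratively:
  phi_{11} = rho(1)
  phi_{kk} = [rho(k) - sum_{j=1..k-1} phi_{k-1,j} rho(k-j)]
            / [1 - sum_{j=1..k-1} phi_{k-1,j} rho(j)],
  phi_{k,j} = phi_{k-1,j} - phi_{kk} phi_{k-1,k-j},  j = 1..k-1.
Step k = 1:
  phi_11 = rho(1) = 0.641.
Step k = 2:
  phi_22 = [rho(2) - phi_11 rho(1)] / [1 - phi_11 rho(1)] = [0.6334 - (0.641)(0.641)] / [1 - (0.641)(0.641)]
         = 0.222519 / 0.589119 = 0.377715.
  Update: phi_21 = phi_11 - phi_22 phi_11 = 0.641 - (0.377715)(0.641) = 0.398885.
Step k = 3:
  phi_33 = [rho(3) - phi_21 rho(2) - phi_22 rho(1)] / [1 - phi_21 rho(1) - phi_22 rho(2)]
    numerator   = 0.663 - (0.398885)(0.6334) - (0.377715)(0.641) = 0.16823116
    denominator = 1 - (0.398885)(0.641) - (0.377715)(0.6334) = 0.50507027
  phi_33 = 0.16823116 / 0.50507027 = 0.3331.
Therefore phi_{33} = 0.3331.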